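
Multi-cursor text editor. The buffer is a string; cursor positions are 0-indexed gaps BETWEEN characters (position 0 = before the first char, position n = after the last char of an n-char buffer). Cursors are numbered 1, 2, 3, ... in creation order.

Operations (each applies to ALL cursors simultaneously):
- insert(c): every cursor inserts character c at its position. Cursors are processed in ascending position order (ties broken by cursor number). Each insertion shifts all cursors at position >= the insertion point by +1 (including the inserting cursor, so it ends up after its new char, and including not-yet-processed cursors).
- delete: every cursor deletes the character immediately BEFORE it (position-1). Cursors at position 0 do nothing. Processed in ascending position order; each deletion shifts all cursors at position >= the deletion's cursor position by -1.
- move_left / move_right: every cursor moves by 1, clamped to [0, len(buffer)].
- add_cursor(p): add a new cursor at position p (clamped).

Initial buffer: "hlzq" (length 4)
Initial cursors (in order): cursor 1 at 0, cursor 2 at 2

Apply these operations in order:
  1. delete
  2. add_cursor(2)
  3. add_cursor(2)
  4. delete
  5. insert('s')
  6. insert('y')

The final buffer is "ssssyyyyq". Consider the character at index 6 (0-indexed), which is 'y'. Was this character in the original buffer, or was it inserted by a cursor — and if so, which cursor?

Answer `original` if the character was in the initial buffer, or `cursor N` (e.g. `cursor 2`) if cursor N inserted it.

Answer: cursor 3

Derivation:
After op 1 (delete): buffer="hzq" (len 3), cursors c1@0 c2@1, authorship ...
After op 2 (add_cursor(2)): buffer="hzq" (len 3), cursors c1@0 c2@1 c3@2, authorship ...
After op 3 (add_cursor(2)): buffer="hzq" (len 3), cursors c1@0 c2@1 c3@2 c4@2, authorship ...
After op 4 (delete): buffer="q" (len 1), cursors c1@0 c2@0 c3@0 c4@0, authorship .
After op 5 (insert('s')): buffer="ssssq" (len 5), cursors c1@4 c2@4 c3@4 c4@4, authorship 1234.
After op 6 (insert('y')): buffer="ssssyyyyq" (len 9), cursors c1@8 c2@8 c3@8 c4@8, authorship 12341234.
Authorship (.=original, N=cursor N): 1 2 3 4 1 2 3 4 .
Index 6: author = 3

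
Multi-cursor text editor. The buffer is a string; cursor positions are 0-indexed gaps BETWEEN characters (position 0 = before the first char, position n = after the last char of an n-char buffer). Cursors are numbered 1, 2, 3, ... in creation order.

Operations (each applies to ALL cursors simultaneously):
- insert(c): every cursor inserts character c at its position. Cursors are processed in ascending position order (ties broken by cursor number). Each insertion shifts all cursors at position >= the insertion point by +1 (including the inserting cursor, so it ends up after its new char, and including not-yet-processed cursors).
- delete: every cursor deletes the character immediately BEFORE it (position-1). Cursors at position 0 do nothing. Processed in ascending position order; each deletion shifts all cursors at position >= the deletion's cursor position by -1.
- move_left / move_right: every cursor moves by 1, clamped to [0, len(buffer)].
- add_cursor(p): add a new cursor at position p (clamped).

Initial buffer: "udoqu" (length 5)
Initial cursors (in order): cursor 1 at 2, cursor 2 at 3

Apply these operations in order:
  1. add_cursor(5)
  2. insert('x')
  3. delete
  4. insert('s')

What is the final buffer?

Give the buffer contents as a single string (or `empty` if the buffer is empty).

Answer: udsosqus

Derivation:
After op 1 (add_cursor(5)): buffer="udoqu" (len 5), cursors c1@2 c2@3 c3@5, authorship .....
After op 2 (insert('x')): buffer="udxoxqux" (len 8), cursors c1@3 c2@5 c3@8, authorship ..1.2..3
After op 3 (delete): buffer="udoqu" (len 5), cursors c1@2 c2@3 c3@5, authorship .....
After op 4 (insert('s')): buffer="udsosqus" (len 8), cursors c1@3 c2@5 c3@8, authorship ..1.2..3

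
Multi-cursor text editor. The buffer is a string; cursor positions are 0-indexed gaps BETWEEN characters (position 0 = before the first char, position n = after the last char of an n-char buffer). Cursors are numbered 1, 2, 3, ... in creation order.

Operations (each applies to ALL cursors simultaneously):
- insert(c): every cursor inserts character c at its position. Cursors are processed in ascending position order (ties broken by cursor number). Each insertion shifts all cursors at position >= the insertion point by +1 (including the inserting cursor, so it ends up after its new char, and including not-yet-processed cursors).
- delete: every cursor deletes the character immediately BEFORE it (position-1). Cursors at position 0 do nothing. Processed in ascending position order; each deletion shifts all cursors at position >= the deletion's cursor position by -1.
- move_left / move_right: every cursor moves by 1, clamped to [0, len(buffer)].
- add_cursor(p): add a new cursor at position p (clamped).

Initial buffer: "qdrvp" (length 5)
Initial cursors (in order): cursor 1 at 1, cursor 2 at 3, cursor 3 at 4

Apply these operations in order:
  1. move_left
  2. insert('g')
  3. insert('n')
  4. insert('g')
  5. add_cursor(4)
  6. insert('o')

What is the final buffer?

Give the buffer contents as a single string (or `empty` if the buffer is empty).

After op 1 (move_left): buffer="qdrvp" (len 5), cursors c1@0 c2@2 c3@3, authorship .....
After op 2 (insert('g')): buffer="gqdgrgvp" (len 8), cursors c1@1 c2@4 c3@6, authorship 1..2.3..
After op 3 (insert('n')): buffer="gnqdgnrgnvp" (len 11), cursors c1@2 c2@6 c3@9, authorship 11..22.33..
After op 4 (insert('g')): buffer="gngqdgngrgngvp" (len 14), cursors c1@3 c2@8 c3@12, authorship 111..222.333..
After op 5 (add_cursor(4)): buffer="gngqdgngrgngvp" (len 14), cursors c1@3 c4@4 c2@8 c3@12, authorship 111..222.333..
After op 6 (insert('o')): buffer="gngoqodgngorgngovp" (len 18), cursors c1@4 c4@6 c2@11 c3@16, authorship 1111.4.2222.3333..

Answer: gngoqodgngorgngovp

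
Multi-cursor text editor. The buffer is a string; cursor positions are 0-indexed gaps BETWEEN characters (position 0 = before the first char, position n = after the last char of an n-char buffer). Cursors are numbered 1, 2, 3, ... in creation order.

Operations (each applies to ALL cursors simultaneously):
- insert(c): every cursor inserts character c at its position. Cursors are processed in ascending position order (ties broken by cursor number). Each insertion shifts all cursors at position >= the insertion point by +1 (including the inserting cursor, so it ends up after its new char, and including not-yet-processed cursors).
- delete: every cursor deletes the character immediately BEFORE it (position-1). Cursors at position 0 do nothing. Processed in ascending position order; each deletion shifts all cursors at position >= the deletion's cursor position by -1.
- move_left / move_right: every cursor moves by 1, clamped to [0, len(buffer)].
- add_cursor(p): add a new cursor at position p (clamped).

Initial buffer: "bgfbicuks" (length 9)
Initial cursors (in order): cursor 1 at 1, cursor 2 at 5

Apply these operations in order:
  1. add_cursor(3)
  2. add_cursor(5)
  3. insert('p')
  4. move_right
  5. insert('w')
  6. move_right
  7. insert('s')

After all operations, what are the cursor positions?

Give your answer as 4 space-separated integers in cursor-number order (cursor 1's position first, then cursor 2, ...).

Answer: 6 19 11 19

Derivation:
After op 1 (add_cursor(3)): buffer="bgfbicuks" (len 9), cursors c1@1 c3@3 c2@5, authorship .........
After op 2 (add_cursor(5)): buffer="bgfbicuks" (len 9), cursors c1@1 c3@3 c2@5 c4@5, authorship .........
After op 3 (insert('p')): buffer="bpgfpbippcuks" (len 13), cursors c1@2 c3@5 c2@9 c4@9, authorship .1..3..24....
After op 4 (move_right): buffer="bpgfpbippcuks" (len 13), cursors c1@3 c3@6 c2@10 c4@10, authorship .1..3..24....
After op 5 (insert('w')): buffer="bpgwfpbwippcwwuks" (len 17), cursors c1@4 c3@8 c2@14 c4@14, authorship .1.1.3.3.24.24...
After op 6 (move_right): buffer="bpgwfpbwippcwwuks" (len 17), cursors c1@5 c3@9 c2@15 c4@15, authorship .1.1.3.3.24.24...
After op 7 (insert('s')): buffer="bpgwfspbwisppcwwussks" (len 21), cursors c1@6 c3@11 c2@19 c4@19, authorship .1.1.13.3.324.24.24..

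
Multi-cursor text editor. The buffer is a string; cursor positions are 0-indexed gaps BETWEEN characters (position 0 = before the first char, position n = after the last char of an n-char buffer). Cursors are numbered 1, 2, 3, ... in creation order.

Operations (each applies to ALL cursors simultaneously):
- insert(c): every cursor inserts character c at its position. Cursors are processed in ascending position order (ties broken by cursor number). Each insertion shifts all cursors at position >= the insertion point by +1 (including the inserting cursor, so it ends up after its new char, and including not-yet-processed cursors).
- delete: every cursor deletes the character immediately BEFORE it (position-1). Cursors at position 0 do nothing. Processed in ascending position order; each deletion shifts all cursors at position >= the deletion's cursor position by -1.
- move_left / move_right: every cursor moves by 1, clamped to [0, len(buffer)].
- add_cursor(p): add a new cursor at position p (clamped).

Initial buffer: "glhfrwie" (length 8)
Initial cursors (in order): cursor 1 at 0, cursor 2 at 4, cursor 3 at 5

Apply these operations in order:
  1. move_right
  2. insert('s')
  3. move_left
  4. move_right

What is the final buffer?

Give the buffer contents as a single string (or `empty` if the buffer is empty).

After op 1 (move_right): buffer="glhfrwie" (len 8), cursors c1@1 c2@5 c3@6, authorship ........
After op 2 (insert('s')): buffer="gslhfrswsie" (len 11), cursors c1@2 c2@7 c3@9, authorship .1....2.3..
After op 3 (move_left): buffer="gslhfrswsie" (len 11), cursors c1@1 c2@6 c3@8, authorship .1....2.3..
After op 4 (move_right): buffer="gslhfrswsie" (len 11), cursors c1@2 c2@7 c3@9, authorship .1....2.3..

Answer: gslhfrswsie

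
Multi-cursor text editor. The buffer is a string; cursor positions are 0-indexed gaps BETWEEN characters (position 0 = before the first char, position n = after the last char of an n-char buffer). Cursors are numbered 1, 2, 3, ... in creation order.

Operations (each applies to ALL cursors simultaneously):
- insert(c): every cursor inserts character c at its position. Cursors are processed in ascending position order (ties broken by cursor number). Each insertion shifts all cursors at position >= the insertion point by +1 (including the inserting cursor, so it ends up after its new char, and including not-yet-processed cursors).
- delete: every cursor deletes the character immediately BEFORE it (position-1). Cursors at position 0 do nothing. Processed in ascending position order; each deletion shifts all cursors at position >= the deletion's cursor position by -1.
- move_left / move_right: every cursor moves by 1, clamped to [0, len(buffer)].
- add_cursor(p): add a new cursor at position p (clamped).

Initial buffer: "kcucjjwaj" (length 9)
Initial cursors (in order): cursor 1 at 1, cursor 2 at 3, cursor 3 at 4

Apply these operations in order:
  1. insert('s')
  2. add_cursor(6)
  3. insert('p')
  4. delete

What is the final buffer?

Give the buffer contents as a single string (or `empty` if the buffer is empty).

After op 1 (insert('s')): buffer="kscuscsjjwaj" (len 12), cursors c1@2 c2@5 c3@7, authorship .1..2.3.....
After op 2 (add_cursor(6)): buffer="kscuscsjjwaj" (len 12), cursors c1@2 c2@5 c4@6 c3@7, authorship .1..2.3.....
After op 3 (insert('p')): buffer="kspcuspcpspjjwaj" (len 16), cursors c1@3 c2@7 c4@9 c3@11, authorship .11..22.433.....
After op 4 (delete): buffer="kscuscsjjwaj" (len 12), cursors c1@2 c2@5 c4@6 c3@7, authorship .1..2.3.....

Answer: kscuscsjjwaj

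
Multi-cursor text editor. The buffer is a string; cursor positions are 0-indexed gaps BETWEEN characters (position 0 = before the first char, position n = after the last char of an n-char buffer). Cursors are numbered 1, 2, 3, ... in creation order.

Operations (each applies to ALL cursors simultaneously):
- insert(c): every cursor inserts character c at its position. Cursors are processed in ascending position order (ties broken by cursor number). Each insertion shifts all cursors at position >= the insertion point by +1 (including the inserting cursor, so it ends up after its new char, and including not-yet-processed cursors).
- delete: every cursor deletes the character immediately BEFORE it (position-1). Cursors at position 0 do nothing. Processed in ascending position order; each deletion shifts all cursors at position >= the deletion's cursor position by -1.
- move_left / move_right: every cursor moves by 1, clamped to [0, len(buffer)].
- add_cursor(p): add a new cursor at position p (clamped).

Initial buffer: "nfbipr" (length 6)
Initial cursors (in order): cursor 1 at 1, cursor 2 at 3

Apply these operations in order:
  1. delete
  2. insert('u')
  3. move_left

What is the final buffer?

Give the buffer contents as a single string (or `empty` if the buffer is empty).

After op 1 (delete): buffer="fipr" (len 4), cursors c1@0 c2@1, authorship ....
After op 2 (insert('u')): buffer="ufuipr" (len 6), cursors c1@1 c2@3, authorship 1.2...
After op 3 (move_left): buffer="ufuipr" (len 6), cursors c1@0 c2@2, authorship 1.2...

Answer: ufuipr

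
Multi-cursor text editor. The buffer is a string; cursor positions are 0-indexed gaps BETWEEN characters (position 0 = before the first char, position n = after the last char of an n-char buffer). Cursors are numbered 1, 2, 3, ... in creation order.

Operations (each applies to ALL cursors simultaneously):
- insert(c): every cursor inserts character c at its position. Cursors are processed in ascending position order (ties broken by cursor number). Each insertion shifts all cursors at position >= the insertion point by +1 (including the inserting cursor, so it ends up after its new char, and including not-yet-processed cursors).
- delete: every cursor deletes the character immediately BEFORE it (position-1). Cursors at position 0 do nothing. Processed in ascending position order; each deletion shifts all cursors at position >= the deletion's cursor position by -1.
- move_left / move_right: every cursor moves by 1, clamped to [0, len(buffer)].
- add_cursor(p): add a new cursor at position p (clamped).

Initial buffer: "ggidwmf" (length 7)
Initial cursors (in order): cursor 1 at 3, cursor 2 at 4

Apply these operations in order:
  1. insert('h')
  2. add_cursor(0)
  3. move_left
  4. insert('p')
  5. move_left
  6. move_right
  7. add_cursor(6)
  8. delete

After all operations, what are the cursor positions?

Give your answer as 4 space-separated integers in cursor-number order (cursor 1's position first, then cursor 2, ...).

After op 1 (insert('h')): buffer="ggihdhwmf" (len 9), cursors c1@4 c2@6, authorship ...1.2...
After op 2 (add_cursor(0)): buffer="ggihdhwmf" (len 9), cursors c3@0 c1@4 c2@6, authorship ...1.2...
After op 3 (move_left): buffer="ggihdhwmf" (len 9), cursors c3@0 c1@3 c2@5, authorship ...1.2...
After op 4 (insert('p')): buffer="pggiphdphwmf" (len 12), cursors c3@1 c1@5 c2@8, authorship 3...11.22...
After op 5 (move_left): buffer="pggiphdphwmf" (len 12), cursors c3@0 c1@4 c2@7, authorship 3...11.22...
After op 6 (move_right): buffer="pggiphdphwmf" (len 12), cursors c3@1 c1@5 c2@8, authorship 3...11.22...
After op 7 (add_cursor(6)): buffer="pggiphdphwmf" (len 12), cursors c3@1 c1@5 c4@6 c2@8, authorship 3...11.22...
After op 8 (delete): buffer="ggidhwmf" (len 8), cursors c3@0 c1@3 c4@3 c2@4, authorship ....2...

Answer: 3 4 0 3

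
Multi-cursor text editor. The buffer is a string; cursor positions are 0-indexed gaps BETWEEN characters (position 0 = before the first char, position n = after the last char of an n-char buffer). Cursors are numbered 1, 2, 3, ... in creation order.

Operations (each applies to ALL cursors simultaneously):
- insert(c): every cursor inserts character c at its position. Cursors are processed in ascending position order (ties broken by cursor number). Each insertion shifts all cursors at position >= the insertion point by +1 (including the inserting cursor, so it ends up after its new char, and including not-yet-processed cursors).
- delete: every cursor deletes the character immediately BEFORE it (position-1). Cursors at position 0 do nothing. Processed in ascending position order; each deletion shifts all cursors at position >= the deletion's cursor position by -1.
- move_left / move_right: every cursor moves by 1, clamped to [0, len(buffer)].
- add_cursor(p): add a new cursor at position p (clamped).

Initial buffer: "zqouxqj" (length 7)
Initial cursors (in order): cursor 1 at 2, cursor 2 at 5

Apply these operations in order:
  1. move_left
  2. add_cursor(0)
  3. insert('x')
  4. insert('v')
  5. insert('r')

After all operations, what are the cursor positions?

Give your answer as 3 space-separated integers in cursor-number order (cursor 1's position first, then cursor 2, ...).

After op 1 (move_left): buffer="zqouxqj" (len 7), cursors c1@1 c2@4, authorship .......
After op 2 (add_cursor(0)): buffer="zqouxqj" (len 7), cursors c3@0 c1@1 c2@4, authorship .......
After op 3 (insert('x')): buffer="xzxqouxxqj" (len 10), cursors c3@1 c1@3 c2@7, authorship 3.1...2...
After op 4 (insert('v')): buffer="xvzxvqouxvxqj" (len 13), cursors c3@2 c1@5 c2@10, authorship 33.11...22...
After op 5 (insert('r')): buffer="xvrzxvrqouxvrxqj" (len 16), cursors c3@3 c1@7 c2@13, authorship 333.111...222...

Answer: 7 13 3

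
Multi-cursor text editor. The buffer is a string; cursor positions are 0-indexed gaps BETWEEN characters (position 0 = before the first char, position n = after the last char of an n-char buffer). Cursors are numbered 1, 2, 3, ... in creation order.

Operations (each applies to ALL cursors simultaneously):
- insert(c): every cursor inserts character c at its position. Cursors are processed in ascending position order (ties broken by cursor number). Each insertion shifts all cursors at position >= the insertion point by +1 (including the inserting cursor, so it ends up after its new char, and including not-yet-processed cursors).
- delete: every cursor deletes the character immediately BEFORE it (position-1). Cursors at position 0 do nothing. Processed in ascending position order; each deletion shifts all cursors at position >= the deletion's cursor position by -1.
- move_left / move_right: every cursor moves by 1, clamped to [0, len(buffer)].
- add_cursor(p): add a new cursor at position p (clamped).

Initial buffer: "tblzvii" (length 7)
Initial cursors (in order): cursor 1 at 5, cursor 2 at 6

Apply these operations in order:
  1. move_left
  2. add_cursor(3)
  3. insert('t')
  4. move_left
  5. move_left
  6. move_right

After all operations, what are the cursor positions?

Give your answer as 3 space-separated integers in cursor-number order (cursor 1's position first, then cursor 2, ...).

Answer: 5 7 3

Derivation:
After op 1 (move_left): buffer="tblzvii" (len 7), cursors c1@4 c2@5, authorship .......
After op 2 (add_cursor(3)): buffer="tblzvii" (len 7), cursors c3@3 c1@4 c2@5, authorship .......
After op 3 (insert('t')): buffer="tbltztvtii" (len 10), cursors c3@4 c1@6 c2@8, authorship ...3.1.2..
After op 4 (move_left): buffer="tbltztvtii" (len 10), cursors c3@3 c1@5 c2@7, authorship ...3.1.2..
After op 5 (move_left): buffer="tbltztvtii" (len 10), cursors c3@2 c1@4 c2@6, authorship ...3.1.2..
After op 6 (move_right): buffer="tbltztvtii" (len 10), cursors c3@3 c1@5 c2@7, authorship ...3.1.2..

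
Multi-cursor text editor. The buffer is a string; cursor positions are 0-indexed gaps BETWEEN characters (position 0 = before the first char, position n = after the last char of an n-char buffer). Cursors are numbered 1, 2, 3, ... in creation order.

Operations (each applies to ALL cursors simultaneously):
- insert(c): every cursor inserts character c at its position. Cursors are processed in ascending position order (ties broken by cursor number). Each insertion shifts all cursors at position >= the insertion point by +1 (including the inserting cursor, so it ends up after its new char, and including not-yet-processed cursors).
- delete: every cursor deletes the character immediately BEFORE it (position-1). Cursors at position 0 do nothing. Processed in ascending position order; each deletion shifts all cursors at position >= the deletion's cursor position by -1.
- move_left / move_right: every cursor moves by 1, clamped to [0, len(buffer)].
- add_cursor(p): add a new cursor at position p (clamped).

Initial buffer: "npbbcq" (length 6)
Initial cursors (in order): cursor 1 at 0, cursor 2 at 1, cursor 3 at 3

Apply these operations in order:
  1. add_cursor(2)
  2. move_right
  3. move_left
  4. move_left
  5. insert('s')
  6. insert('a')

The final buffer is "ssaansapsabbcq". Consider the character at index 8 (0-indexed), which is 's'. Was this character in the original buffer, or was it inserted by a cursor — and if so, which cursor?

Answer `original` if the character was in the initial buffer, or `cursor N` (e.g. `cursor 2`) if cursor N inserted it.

Answer: cursor 3

Derivation:
After op 1 (add_cursor(2)): buffer="npbbcq" (len 6), cursors c1@0 c2@1 c4@2 c3@3, authorship ......
After op 2 (move_right): buffer="npbbcq" (len 6), cursors c1@1 c2@2 c4@3 c3@4, authorship ......
After op 3 (move_left): buffer="npbbcq" (len 6), cursors c1@0 c2@1 c4@2 c3@3, authorship ......
After op 4 (move_left): buffer="npbbcq" (len 6), cursors c1@0 c2@0 c4@1 c3@2, authorship ......
After op 5 (insert('s')): buffer="ssnspsbbcq" (len 10), cursors c1@2 c2@2 c4@4 c3@6, authorship 12.4.3....
After op 6 (insert('a')): buffer="ssaansapsabbcq" (len 14), cursors c1@4 c2@4 c4@7 c3@10, authorship 1212.44.33....
Authorship (.=original, N=cursor N): 1 2 1 2 . 4 4 . 3 3 . . . .
Index 8: author = 3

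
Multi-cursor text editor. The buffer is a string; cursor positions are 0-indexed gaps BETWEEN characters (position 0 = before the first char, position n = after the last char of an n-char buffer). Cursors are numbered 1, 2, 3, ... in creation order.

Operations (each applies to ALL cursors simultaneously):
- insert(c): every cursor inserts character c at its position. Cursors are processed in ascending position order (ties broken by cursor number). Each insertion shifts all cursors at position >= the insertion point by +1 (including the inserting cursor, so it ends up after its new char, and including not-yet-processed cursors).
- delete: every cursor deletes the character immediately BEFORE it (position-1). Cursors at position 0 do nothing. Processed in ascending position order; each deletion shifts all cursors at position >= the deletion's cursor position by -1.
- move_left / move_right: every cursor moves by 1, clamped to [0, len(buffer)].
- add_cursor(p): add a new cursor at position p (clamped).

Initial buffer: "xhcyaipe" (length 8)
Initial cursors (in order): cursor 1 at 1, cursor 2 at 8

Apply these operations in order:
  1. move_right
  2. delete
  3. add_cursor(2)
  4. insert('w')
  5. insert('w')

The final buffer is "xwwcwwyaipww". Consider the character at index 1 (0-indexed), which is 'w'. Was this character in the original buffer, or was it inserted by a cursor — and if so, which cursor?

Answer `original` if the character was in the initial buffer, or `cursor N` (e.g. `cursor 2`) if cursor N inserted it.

After op 1 (move_right): buffer="xhcyaipe" (len 8), cursors c1@2 c2@8, authorship ........
After op 2 (delete): buffer="xcyaip" (len 6), cursors c1@1 c2@6, authorship ......
After op 3 (add_cursor(2)): buffer="xcyaip" (len 6), cursors c1@1 c3@2 c2@6, authorship ......
After op 4 (insert('w')): buffer="xwcwyaipw" (len 9), cursors c1@2 c3@4 c2@9, authorship .1.3....2
After op 5 (insert('w')): buffer="xwwcwwyaipww" (len 12), cursors c1@3 c3@6 c2@12, authorship .11.33....22
Authorship (.=original, N=cursor N): . 1 1 . 3 3 . . . . 2 2
Index 1: author = 1

Answer: cursor 1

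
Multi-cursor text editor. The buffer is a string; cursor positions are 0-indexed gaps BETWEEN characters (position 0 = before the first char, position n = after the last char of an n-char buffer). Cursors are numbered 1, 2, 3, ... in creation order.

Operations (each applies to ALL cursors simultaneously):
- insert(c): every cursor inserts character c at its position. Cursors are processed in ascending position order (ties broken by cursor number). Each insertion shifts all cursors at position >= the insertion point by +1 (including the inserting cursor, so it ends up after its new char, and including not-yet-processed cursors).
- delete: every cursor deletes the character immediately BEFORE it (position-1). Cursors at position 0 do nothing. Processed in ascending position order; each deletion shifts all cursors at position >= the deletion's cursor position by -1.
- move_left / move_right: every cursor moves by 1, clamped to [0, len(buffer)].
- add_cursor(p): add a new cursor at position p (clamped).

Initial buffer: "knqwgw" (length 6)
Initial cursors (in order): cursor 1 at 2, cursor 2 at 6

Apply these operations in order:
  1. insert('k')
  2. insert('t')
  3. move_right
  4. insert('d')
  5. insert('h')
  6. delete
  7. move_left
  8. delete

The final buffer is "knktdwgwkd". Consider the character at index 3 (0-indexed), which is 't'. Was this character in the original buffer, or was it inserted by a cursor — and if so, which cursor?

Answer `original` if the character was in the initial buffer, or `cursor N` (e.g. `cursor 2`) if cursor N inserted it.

After op 1 (insert('k')): buffer="knkqwgwk" (len 8), cursors c1@3 c2@8, authorship ..1....2
After op 2 (insert('t')): buffer="knktqwgwkt" (len 10), cursors c1@4 c2@10, authorship ..11....22
After op 3 (move_right): buffer="knktqwgwkt" (len 10), cursors c1@5 c2@10, authorship ..11....22
After op 4 (insert('d')): buffer="knktqdwgwktd" (len 12), cursors c1@6 c2@12, authorship ..11.1...222
After op 5 (insert('h')): buffer="knktqdhwgwktdh" (len 14), cursors c1@7 c2@14, authorship ..11.11...2222
After op 6 (delete): buffer="knktqdwgwktd" (len 12), cursors c1@6 c2@12, authorship ..11.1...222
After op 7 (move_left): buffer="knktqdwgwktd" (len 12), cursors c1@5 c2@11, authorship ..11.1...222
After op 8 (delete): buffer="knktdwgwkd" (len 10), cursors c1@4 c2@9, authorship ..111...22
Authorship (.=original, N=cursor N): . . 1 1 1 . . . 2 2
Index 3: author = 1

Answer: cursor 1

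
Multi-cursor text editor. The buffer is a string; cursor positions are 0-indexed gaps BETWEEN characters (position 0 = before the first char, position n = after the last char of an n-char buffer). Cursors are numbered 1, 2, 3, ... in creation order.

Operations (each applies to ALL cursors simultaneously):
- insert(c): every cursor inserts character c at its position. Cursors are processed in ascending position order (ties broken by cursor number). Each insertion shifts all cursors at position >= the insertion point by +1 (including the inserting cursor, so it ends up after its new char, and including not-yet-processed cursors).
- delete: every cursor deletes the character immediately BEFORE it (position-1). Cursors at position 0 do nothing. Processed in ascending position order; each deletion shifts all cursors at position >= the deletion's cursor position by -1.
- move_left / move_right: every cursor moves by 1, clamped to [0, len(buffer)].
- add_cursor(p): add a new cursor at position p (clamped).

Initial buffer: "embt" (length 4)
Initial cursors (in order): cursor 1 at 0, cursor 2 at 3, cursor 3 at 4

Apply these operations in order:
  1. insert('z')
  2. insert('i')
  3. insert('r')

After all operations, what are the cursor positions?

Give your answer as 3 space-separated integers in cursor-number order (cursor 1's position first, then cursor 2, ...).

Answer: 3 9 13

Derivation:
After op 1 (insert('z')): buffer="zembztz" (len 7), cursors c1@1 c2@5 c3@7, authorship 1...2.3
After op 2 (insert('i')): buffer="ziembzitzi" (len 10), cursors c1@2 c2@7 c3@10, authorship 11...22.33
After op 3 (insert('r')): buffer="zirembzirtzir" (len 13), cursors c1@3 c2@9 c3@13, authorship 111...222.333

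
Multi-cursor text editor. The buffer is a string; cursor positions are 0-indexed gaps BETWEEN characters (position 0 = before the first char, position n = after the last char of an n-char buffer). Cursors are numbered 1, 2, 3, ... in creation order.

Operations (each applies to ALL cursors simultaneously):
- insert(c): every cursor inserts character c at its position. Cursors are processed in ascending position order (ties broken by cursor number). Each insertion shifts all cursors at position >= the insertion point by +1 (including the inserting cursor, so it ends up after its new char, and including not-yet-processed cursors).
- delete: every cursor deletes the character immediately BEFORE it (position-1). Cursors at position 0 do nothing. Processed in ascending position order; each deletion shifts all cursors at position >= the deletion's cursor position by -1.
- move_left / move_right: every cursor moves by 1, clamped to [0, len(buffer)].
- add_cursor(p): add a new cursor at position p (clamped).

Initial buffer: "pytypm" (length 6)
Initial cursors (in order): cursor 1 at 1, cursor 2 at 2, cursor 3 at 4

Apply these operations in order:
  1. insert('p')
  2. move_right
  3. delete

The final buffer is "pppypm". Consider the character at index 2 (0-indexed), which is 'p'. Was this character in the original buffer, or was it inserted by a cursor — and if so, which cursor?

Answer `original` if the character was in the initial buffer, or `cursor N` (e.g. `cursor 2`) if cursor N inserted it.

Answer: cursor 2

Derivation:
After op 1 (insert('p')): buffer="ppyptyppm" (len 9), cursors c1@2 c2@4 c3@7, authorship .1.2..3..
After op 2 (move_right): buffer="ppyptyppm" (len 9), cursors c1@3 c2@5 c3@8, authorship .1.2..3..
After op 3 (delete): buffer="pppypm" (len 6), cursors c1@2 c2@3 c3@5, authorship .12.3.
Authorship (.=original, N=cursor N): . 1 2 . 3 .
Index 2: author = 2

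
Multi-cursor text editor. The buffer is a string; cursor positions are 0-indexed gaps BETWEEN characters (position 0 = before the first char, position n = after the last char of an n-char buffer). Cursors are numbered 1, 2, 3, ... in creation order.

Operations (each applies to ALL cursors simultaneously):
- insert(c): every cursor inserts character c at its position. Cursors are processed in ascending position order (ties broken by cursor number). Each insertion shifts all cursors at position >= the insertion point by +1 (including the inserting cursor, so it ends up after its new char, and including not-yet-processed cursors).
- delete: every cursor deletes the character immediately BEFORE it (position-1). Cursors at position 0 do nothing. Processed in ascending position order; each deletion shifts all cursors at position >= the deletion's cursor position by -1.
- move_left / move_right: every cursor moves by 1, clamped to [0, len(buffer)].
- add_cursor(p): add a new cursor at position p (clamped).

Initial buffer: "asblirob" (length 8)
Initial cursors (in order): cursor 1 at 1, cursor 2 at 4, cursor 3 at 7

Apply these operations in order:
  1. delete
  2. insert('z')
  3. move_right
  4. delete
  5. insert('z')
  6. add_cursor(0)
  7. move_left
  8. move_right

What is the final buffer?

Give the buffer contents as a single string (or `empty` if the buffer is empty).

Answer: zzbzzrzz

Derivation:
After op 1 (delete): buffer="sbirb" (len 5), cursors c1@0 c2@2 c3@4, authorship .....
After op 2 (insert('z')): buffer="zsbzirzb" (len 8), cursors c1@1 c2@4 c3@7, authorship 1..2..3.
After op 3 (move_right): buffer="zsbzirzb" (len 8), cursors c1@2 c2@5 c3@8, authorship 1..2..3.
After op 4 (delete): buffer="zbzrz" (len 5), cursors c1@1 c2@3 c3@5, authorship 1.2.3
After op 5 (insert('z')): buffer="zzbzzrzz" (len 8), cursors c1@2 c2@5 c3@8, authorship 11.22.33
After op 6 (add_cursor(0)): buffer="zzbzzrzz" (len 8), cursors c4@0 c1@2 c2@5 c3@8, authorship 11.22.33
After op 7 (move_left): buffer="zzbzzrzz" (len 8), cursors c4@0 c1@1 c2@4 c3@7, authorship 11.22.33
After op 8 (move_right): buffer="zzbzzrzz" (len 8), cursors c4@1 c1@2 c2@5 c3@8, authorship 11.22.33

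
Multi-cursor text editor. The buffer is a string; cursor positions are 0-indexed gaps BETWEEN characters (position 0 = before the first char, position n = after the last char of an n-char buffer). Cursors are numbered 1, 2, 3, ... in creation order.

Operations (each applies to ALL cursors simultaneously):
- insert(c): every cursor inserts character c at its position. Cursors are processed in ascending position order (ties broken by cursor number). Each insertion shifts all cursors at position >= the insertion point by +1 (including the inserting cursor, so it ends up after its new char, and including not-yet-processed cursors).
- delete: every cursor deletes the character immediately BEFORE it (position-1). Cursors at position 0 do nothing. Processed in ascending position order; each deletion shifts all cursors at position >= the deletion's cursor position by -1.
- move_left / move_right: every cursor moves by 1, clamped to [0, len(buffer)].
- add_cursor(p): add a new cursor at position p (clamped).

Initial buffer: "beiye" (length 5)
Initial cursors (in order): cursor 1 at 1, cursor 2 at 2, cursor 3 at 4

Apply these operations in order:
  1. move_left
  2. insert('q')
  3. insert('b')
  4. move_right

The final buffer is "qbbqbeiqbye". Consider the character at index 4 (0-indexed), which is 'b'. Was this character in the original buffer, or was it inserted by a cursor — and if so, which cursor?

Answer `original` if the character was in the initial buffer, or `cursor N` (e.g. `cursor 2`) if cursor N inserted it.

After op 1 (move_left): buffer="beiye" (len 5), cursors c1@0 c2@1 c3@3, authorship .....
After op 2 (insert('q')): buffer="qbqeiqye" (len 8), cursors c1@1 c2@3 c3@6, authorship 1.2..3..
After op 3 (insert('b')): buffer="qbbqbeiqbye" (len 11), cursors c1@2 c2@5 c3@9, authorship 11.22..33..
After op 4 (move_right): buffer="qbbqbeiqbye" (len 11), cursors c1@3 c2@6 c3@10, authorship 11.22..33..
Authorship (.=original, N=cursor N): 1 1 . 2 2 . . 3 3 . .
Index 4: author = 2

Answer: cursor 2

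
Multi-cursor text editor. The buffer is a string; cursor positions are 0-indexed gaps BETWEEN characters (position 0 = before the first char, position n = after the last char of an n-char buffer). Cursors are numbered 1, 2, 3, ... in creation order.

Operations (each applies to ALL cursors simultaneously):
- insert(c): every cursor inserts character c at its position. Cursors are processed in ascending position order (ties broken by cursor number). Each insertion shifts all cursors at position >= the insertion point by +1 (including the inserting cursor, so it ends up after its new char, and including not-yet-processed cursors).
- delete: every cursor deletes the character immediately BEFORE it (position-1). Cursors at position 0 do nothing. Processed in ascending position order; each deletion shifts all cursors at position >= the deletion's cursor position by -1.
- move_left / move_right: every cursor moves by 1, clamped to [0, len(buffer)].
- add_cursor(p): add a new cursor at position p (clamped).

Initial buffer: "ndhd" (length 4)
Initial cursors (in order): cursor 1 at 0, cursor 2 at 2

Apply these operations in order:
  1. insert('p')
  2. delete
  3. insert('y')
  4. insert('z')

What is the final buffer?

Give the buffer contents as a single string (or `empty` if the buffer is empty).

After op 1 (insert('p')): buffer="pndphd" (len 6), cursors c1@1 c2@4, authorship 1..2..
After op 2 (delete): buffer="ndhd" (len 4), cursors c1@0 c2@2, authorship ....
After op 3 (insert('y')): buffer="yndyhd" (len 6), cursors c1@1 c2@4, authorship 1..2..
After op 4 (insert('z')): buffer="yzndyzhd" (len 8), cursors c1@2 c2@6, authorship 11..22..

Answer: yzndyzhd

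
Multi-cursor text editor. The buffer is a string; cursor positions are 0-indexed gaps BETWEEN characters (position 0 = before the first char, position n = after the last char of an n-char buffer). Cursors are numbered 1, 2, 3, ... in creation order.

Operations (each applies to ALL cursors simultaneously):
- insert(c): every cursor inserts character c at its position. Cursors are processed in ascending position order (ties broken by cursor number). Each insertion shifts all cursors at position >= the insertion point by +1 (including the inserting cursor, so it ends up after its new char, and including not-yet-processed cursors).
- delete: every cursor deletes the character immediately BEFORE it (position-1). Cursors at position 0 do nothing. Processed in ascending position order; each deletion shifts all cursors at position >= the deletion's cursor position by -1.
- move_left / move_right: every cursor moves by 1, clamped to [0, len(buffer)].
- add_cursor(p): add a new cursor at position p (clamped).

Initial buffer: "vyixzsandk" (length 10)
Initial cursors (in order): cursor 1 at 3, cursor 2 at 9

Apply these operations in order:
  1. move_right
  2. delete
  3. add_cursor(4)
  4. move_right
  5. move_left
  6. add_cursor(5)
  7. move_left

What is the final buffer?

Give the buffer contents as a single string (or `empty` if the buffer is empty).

After op 1 (move_right): buffer="vyixzsandk" (len 10), cursors c1@4 c2@10, authorship ..........
After op 2 (delete): buffer="vyizsand" (len 8), cursors c1@3 c2@8, authorship ........
After op 3 (add_cursor(4)): buffer="vyizsand" (len 8), cursors c1@3 c3@4 c2@8, authorship ........
After op 4 (move_right): buffer="vyizsand" (len 8), cursors c1@4 c3@5 c2@8, authorship ........
After op 5 (move_left): buffer="vyizsand" (len 8), cursors c1@3 c3@4 c2@7, authorship ........
After op 6 (add_cursor(5)): buffer="vyizsand" (len 8), cursors c1@3 c3@4 c4@5 c2@7, authorship ........
After op 7 (move_left): buffer="vyizsand" (len 8), cursors c1@2 c3@3 c4@4 c2@6, authorship ........

Answer: vyizsand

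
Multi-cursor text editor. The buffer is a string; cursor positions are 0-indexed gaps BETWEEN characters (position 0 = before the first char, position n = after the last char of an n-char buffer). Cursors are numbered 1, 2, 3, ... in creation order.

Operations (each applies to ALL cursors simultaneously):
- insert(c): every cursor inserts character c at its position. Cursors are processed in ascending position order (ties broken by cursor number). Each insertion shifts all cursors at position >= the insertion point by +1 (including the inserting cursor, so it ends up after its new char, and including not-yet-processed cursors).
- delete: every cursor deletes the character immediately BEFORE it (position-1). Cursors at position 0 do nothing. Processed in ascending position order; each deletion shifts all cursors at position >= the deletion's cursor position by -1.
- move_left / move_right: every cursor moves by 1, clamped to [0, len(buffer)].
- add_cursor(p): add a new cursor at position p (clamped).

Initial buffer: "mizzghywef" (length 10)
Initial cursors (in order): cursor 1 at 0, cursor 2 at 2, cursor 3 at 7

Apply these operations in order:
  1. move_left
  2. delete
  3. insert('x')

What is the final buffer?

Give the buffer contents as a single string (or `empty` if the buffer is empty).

Answer: xxizzgxywef

Derivation:
After op 1 (move_left): buffer="mizzghywef" (len 10), cursors c1@0 c2@1 c3@6, authorship ..........
After op 2 (delete): buffer="izzgywef" (len 8), cursors c1@0 c2@0 c3@4, authorship ........
After op 3 (insert('x')): buffer="xxizzgxywef" (len 11), cursors c1@2 c2@2 c3@7, authorship 12....3....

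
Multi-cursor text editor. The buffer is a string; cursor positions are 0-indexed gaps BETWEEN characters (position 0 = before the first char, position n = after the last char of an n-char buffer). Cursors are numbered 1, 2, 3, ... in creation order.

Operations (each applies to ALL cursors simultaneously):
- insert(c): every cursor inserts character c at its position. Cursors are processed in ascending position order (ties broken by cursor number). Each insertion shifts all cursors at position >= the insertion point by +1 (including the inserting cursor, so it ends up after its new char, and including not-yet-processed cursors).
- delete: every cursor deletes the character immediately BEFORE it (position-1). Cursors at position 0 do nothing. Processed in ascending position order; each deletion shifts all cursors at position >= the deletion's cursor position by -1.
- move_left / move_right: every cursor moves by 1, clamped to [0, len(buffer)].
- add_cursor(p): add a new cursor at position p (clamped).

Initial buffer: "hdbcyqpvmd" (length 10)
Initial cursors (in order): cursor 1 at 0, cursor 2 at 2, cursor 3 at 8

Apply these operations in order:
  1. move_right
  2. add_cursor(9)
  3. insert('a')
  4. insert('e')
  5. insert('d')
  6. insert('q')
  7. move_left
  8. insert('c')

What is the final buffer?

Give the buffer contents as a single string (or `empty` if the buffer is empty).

After op 1 (move_right): buffer="hdbcyqpvmd" (len 10), cursors c1@1 c2@3 c3@9, authorship ..........
After op 2 (add_cursor(9)): buffer="hdbcyqpvmd" (len 10), cursors c1@1 c2@3 c3@9 c4@9, authorship ..........
After op 3 (insert('a')): buffer="hadbacyqpvmaad" (len 14), cursors c1@2 c2@5 c3@13 c4@13, authorship .1..2......34.
After op 4 (insert('e')): buffer="haedbaecyqpvmaaeed" (len 18), cursors c1@3 c2@7 c3@17 c4@17, authorship .11..22......3434.
After op 5 (insert('d')): buffer="haeddbaedcyqpvmaaeeddd" (len 22), cursors c1@4 c2@9 c3@21 c4@21, authorship .111..222......343434.
After op 6 (insert('q')): buffer="haedqdbaedqcyqpvmaaeeddqqd" (len 26), cursors c1@5 c2@11 c3@25 c4@25, authorship .1111..2222......34343434.
After op 7 (move_left): buffer="haedqdbaedqcyqpvmaaeeddqqd" (len 26), cursors c1@4 c2@10 c3@24 c4@24, authorship .1111..2222......34343434.
After op 8 (insert('c')): buffer="haedcqdbaedcqcyqpvmaaeeddqccqd" (len 30), cursors c1@5 c2@12 c3@28 c4@28, authorship .11111..22222......3434343344.

Answer: haedcqdbaedcqcyqpvmaaeeddqccqd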